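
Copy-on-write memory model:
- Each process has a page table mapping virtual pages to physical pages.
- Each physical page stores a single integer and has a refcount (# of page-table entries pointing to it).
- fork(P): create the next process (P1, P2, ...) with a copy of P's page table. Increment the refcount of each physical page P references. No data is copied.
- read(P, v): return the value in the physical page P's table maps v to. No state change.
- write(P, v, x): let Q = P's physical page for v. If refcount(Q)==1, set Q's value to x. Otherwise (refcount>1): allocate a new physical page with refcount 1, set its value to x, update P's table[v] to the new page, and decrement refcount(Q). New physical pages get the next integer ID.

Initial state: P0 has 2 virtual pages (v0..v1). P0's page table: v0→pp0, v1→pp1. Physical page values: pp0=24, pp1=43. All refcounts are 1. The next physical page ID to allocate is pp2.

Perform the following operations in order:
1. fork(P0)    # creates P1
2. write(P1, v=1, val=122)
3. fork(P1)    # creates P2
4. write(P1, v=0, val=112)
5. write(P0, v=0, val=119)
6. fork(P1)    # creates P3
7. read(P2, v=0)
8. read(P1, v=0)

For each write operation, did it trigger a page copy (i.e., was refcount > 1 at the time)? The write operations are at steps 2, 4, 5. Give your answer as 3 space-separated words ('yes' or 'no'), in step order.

Op 1: fork(P0) -> P1. 2 ppages; refcounts: pp0:2 pp1:2
Op 2: write(P1, v1, 122). refcount(pp1)=2>1 -> COPY to pp2. 3 ppages; refcounts: pp0:2 pp1:1 pp2:1
Op 3: fork(P1) -> P2. 3 ppages; refcounts: pp0:3 pp1:1 pp2:2
Op 4: write(P1, v0, 112). refcount(pp0)=3>1 -> COPY to pp3. 4 ppages; refcounts: pp0:2 pp1:1 pp2:2 pp3:1
Op 5: write(P0, v0, 119). refcount(pp0)=2>1 -> COPY to pp4. 5 ppages; refcounts: pp0:1 pp1:1 pp2:2 pp3:1 pp4:1
Op 6: fork(P1) -> P3. 5 ppages; refcounts: pp0:1 pp1:1 pp2:3 pp3:2 pp4:1
Op 7: read(P2, v0) -> 24. No state change.
Op 8: read(P1, v0) -> 112. No state change.

yes yes yes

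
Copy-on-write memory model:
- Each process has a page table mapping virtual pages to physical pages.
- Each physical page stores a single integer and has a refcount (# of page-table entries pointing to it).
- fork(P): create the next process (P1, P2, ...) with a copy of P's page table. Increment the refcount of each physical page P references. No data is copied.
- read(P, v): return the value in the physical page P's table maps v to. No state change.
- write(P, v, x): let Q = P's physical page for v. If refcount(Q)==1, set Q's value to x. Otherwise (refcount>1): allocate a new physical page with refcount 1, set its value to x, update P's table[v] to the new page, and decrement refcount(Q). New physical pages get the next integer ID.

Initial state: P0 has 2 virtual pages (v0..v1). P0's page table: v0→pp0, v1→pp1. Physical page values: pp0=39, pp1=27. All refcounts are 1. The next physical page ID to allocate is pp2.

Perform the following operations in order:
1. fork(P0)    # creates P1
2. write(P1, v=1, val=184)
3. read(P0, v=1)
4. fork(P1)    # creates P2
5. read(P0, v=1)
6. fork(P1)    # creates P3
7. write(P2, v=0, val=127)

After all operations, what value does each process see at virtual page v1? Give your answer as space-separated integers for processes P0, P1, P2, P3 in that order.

Answer: 27 184 184 184

Derivation:
Op 1: fork(P0) -> P1. 2 ppages; refcounts: pp0:2 pp1:2
Op 2: write(P1, v1, 184). refcount(pp1)=2>1 -> COPY to pp2. 3 ppages; refcounts: pp0:2 pp1:1 pp2:1
Op 3: read(P0, v1) -> 27. No state change.
Op 4: fork(P1) -> P2. 3 ppages; refcounts: pp0:3 pp1:1 pp2:2
Op 5: read(P0, v1) -> 27. No state change.
Op 6: fork(P1) -> P3. 3 ppages; refcounts: pp0:4 pp1:1 pp2:3
Op 7: write(P2, v0, 127). refcount(pp0)=4>1 -> COPY to pp3. 4 ppages; refcounts: pp0:3 pp1:1 pp2:3 pp3:1
P0: v1 -> pp1 = 27
P1: v1 -> pp2 = 184
P2: v1 -> pp2 = 184
P3: v1 -> pp2 = 184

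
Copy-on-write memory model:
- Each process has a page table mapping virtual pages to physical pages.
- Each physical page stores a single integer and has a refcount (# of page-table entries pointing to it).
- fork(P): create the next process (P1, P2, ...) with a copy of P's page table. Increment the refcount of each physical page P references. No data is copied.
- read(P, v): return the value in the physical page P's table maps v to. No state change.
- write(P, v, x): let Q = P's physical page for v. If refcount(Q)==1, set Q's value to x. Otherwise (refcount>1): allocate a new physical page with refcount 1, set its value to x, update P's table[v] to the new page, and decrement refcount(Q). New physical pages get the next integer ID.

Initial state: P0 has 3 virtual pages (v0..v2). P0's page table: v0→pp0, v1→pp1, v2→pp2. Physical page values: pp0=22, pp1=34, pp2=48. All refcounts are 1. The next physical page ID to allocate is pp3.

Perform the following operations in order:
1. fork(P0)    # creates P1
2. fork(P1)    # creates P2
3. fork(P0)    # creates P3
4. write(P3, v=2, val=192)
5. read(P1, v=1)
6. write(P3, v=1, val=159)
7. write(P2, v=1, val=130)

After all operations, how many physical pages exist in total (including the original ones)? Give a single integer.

Answer: 6

Derivation:
Op 1: fork(P0) -> P1. 3 ppages; refcounts: pp0:2 pp1:2 pp2:2
Op 2: fork(P1) -> P2. 3 ppages; refcounts: pp0:3 pp1:3 pp2:3
Op 3: fork(P0) -> P3. 3 ppages; refcounts: pp0:4 pp1:4 pp2:4
Op 4: write(P3, v2, 192). refcount(pp2)=4>1 -> COPY to pp3. 4 ppages; refcounts: pp0:4 pp1:4 pp2:3 pp3:1
Op 5: read(P1, v1) -> 34. No state change.
Op 6: write(P3, v1, 159). refcount(pp1)=4>1 -> COPY to pp4. 5 ppages; refcounts: pp0:4 pp1:3 pp2:3 pp3:1 pp4:1
Op 7: write(P2, v1, 130). refcount(pp1)=3>1 -> COPY to pp5. 6 ppages; refcounts: pp0:4 pp1:2 pp2:3 pp3:1 pp4:1 pp5:1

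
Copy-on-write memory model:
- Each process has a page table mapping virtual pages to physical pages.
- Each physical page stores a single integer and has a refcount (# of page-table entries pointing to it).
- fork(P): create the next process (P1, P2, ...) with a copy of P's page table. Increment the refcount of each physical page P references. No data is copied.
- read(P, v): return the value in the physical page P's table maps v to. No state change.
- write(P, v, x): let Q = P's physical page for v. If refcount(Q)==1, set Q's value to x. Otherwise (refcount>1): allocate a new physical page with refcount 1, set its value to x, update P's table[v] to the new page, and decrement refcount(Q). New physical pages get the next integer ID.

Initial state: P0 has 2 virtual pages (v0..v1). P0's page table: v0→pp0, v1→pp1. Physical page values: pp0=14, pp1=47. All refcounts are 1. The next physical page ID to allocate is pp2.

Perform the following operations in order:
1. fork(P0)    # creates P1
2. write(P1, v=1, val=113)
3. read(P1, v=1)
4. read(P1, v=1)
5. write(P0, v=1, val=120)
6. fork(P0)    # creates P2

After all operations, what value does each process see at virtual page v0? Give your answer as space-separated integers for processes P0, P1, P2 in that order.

Answer: 14 14 14

Derivation:
Op 1: fork(P0) -> P1. 2 ppages; refcounts: pp0:2 pp1:2
Op 2: write(P1, v1, 113). refcount(pp1)=2>1 -> COPY to pp2. 3 ppages; refcounts: pp0:2 pp1:1 pp2:1
Op 3: read(P1, v1) -> 113. No state change.
Op 4: read(P1, v1) -> 113. No state change.
Op 5: write(P0, v1, 120). refcount(pp1)=1 -> write in place. 3 ppages; refcounts: pp0:2 pp1:1 pp2:1
Op 6: fork(P0) -> P2. 3 ppages; refcounts: pp0:3 pp1:2 pp2:1
P0: v0 -> pp0 = 14
P1: v0 -> pp0 = 14
P2: v0 -> pp0 = 14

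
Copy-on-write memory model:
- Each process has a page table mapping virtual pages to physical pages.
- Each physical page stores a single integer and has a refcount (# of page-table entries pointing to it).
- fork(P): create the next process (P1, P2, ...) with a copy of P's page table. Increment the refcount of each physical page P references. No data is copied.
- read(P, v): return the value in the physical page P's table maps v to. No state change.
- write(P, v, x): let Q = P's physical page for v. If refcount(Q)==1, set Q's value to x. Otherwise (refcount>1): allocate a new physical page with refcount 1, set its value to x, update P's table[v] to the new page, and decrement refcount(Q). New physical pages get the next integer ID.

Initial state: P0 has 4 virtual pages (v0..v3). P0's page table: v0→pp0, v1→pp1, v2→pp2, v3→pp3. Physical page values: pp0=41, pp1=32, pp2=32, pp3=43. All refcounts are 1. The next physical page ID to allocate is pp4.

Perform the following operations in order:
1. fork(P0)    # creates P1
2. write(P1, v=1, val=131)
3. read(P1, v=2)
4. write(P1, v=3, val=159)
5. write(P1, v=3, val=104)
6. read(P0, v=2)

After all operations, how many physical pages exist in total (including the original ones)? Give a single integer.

Op 1: fork(P0) -> P1. 4 ppages; refcounts: pp0:2 pp1:2 pp2:2 pp3:2
Op 2: write(P1, v1, 131). refcount(pp1)=2>1 -> COPY to pp4. 5 ppages; refcounts: pp0:2 pp1:1 pp2:2 pp3:2 pp4:1
Op 3: read(P1, v2) -> 32. No state change.
Op 4: write(P1, v3, 159). refcount(pp3)=2>1 -> COPY to pp5. 6 ppages; refcounts: pp0:2 pp1:1 pp2:2 pp3:1 pp4:1 pp5:1
Op 5: write(P1, v3, 104). refcount(pp5)=1 -> write in place. 6 ppages; refcounts: pp0:2 pp1:1 pp2:2 pp3:1 pp4:1 pp5:1
Op 6: read(P0, v2) -> 32. No state change.

Answer: 6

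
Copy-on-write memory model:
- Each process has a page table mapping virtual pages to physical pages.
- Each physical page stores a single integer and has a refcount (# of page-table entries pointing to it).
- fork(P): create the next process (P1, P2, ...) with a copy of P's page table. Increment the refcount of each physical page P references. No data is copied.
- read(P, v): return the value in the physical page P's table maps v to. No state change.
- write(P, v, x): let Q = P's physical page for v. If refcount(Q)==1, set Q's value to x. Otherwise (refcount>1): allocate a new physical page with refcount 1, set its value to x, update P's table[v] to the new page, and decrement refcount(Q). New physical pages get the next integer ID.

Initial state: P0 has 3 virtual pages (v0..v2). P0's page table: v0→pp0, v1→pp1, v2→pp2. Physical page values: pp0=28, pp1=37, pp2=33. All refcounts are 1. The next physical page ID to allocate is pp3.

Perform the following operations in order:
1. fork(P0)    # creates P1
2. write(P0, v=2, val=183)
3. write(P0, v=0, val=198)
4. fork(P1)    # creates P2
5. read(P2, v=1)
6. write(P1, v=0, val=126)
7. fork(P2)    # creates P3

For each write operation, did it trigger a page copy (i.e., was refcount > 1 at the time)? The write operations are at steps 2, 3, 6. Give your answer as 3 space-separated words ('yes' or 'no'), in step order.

Op 1: fork(P0) -> P1. 3 ppages; refcounts: pp0:2 pp1:2 pp2:2
Op 2: write(P0, v2, 183). refcount(pp2)=2>1 -> COPY to pp3. 4 ppages; refcounts: pp0:2 pp1:2 pp2:1 pp3:1
Op 3: write(P0, v0, 198). refcount(pp0)=2>1 -> COPY to pp4. 5 ppages; refcounts: pp0:1 pp1:2 pp2:1 pp3:1 pp4:1
Op 4: fork(P1) -> P2. 5 ppages; refcounts: pp0:2 pp1:3 pp2:2 pp3:1 pp4:1
Op 5: read(P2, v1) -> 37. No state change.
Op 6: write(P1, v0, 126). refcount(pp0)=2>1 -> COPY to pp5. 6 ppages; refcounts: pp0:1 pp1:3 pp2:2 pp3:1 pp4:1 pp5:1
Op 7: fork(P2) -> P3. 6 ppages; refcounts: pp0:2 pp1:4 pp2:3 pp3:1 pp4:1 pp5:1

yes yes yes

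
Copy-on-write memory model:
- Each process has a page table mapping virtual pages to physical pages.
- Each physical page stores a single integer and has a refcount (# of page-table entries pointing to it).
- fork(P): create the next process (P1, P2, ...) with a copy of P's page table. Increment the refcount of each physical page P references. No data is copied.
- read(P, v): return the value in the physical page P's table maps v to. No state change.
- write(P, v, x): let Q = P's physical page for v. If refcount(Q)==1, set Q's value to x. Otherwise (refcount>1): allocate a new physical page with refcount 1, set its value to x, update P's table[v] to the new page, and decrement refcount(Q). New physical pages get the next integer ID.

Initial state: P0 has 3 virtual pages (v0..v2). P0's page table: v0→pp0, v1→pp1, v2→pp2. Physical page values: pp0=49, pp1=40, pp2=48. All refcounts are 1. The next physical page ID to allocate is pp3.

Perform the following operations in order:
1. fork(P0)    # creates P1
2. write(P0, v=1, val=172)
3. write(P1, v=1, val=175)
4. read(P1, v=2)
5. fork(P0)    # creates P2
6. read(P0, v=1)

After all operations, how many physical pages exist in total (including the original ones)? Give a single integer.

Op 1: fork(P0) -> P1. 3 ppages; refcounts: pp0:2 pp1:2 pp2:2
Op 2: write(P0, v1, 172). refcount(pp1)=2>1 -> COPY to pp3. 4 ppages; refcounts: pp0:2 pp1:1 pp2:2 pp3:1
Op 3: write(P1, v1, 175). refcount(pp1)=1 -> write in place. 4 ppages; refcounts: pp0:2 pp1:1 pp2:2 pp3:1
Op 4: read(P1, v2) -> 48. No state change.
Op 5: fork(P0) -> P2. 4 ppages; refcounts: pp0:3 pp1:1 pp2:3 pp3:2
Op 6: read(P0, v1) -> 172. No state change.

Answer: 4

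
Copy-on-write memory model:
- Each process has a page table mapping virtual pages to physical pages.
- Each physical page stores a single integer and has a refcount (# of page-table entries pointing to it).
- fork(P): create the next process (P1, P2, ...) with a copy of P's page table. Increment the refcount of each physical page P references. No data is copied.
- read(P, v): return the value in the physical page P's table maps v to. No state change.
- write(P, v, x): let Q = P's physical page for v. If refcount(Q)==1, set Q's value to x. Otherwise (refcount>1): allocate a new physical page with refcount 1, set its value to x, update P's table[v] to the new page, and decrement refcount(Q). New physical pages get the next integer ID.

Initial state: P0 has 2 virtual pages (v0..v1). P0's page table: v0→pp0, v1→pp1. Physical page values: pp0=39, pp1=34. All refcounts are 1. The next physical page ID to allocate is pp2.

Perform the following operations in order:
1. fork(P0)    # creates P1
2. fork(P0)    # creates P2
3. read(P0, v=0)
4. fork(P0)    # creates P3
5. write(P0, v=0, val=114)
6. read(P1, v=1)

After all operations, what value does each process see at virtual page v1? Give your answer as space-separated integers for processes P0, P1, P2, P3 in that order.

Answer: 34 34 34 34

Derivation:
Op 1: fork(P0) -> P1. 2 ppages; refcounts: pp0:2 pp1:2
Op 2: fork(P0) -> P2. 2 ppages; refcounts: pp0:3 pp1:3
Op 3: read(P0, v0) -> 39. No state change.
Op 4: fork(P0) -> P3. 2 ppages; refcounts: pp0:4 pp1:4
Op 5: write(P0, v0, 114). refcount(pp0)=4>1 -> COPY to pp2. 3 ppages; refcounts: pp0:3 pp1:4 pp2:1
Op 6: read(P1, v1) -> 34. No state change.
P0: v1 -> pp1 = 34
P1: v1 -> pp1 = 34
P2: v1 -> pp1 = 34
P3: v1 -> pp1 = 34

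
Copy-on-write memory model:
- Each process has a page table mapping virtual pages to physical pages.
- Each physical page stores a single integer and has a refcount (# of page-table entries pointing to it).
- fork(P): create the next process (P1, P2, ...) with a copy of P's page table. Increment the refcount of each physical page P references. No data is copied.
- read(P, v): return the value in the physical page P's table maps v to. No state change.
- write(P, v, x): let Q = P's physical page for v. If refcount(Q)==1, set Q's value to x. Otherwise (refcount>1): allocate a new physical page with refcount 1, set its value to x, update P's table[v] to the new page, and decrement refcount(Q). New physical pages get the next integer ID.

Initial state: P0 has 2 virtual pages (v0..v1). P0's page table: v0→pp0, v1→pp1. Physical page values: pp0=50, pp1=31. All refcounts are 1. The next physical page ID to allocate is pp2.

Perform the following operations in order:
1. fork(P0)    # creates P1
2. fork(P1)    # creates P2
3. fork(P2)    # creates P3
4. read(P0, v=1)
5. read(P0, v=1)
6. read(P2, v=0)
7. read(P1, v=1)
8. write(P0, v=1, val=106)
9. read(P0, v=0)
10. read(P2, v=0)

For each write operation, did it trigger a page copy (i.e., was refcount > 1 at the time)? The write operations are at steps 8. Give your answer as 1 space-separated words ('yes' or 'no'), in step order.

Op 1: fork(P0) -> P1. 2 ppages; refcounts: pp0:2 pp1:2
Op 2: fork(P1) -> P2. 2 ppages; refcounts: pp0:3 pp1:3
Op 3: fork(P2) -> P3. 2 ppages; refcounts: pp0:4 pp1:4
Op 4: read(P0, v1) -> 31. No state change.
Op 5: read(P0, v1) -> 31. No state change.
Op 6: read(P2, v0) -> 50. No state change.
Op 7: read(P1, v1) -> 31. No state change.
Op 8: write(P0, v1, 106). refcount(pp1)=4>1 -> COPY to pp2. 3 ppages; refcounts: pp0:4 pp1:3 pp2:1
Op 9: read(P0, v0) -> 50. No state change.
Op 10: read(P2, v0) -> 50. No state change.

yes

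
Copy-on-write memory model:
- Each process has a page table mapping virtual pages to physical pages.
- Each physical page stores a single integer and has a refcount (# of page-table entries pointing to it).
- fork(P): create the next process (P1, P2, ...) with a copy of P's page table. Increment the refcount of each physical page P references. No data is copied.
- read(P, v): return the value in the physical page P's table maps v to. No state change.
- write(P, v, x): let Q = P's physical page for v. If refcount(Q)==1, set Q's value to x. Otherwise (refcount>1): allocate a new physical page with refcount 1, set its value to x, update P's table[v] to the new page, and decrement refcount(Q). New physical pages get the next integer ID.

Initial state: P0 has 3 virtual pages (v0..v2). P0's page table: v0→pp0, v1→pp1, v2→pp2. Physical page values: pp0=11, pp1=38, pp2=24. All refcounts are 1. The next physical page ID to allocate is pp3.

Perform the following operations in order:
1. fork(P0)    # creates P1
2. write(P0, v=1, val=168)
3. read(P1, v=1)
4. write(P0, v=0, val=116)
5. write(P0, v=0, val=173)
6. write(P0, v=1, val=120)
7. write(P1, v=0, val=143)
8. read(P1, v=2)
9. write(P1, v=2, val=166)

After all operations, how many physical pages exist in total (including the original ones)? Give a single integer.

Op 1: fork(P0) -> P1. 3 ppages; refcounts: pp0:2 pp1:2 pp2:2
Op 2: write(P0, v1, 168). refcount(pp1)=2>1 -> COPY to pp3. 4 ppages; refcounts: pp0:2 pp1:1 pp2:2 pp3:1
Op 3: read(P1, v1) -> 38. No state change.
Op 4: write(P0, v0, 116). refcount(pp0)=2>1 -> COPY to pp4. 5 ppages; refcounts: pp0:1 pp1:1 pp2:2 pp3:1 pp4:1
Op 5: write(P0, v0, 173). refcount(pp4)=1 -> write in place. 5 ppages; refcounts: pp0:1 pp1:1 pp2:2 pp3:1 pp4:1
Op 6: write(P0, v1, 120). refcount(pp3)=1 -> write in place. 5 ppages; refcounts: pp0:1 pp1:1 pp2:2 pp3:1 pp4:1
Op 7: write(P1, v0, 143). refcount(pp0)=1 -> write in place. 5 ppages; refcounts: pp0:1 pp1:1 pp2:2 pp3:1 pp4:1
Op 8: read(P1, v2) -> 24. No state change.
Op 9: write(P1, v2, 166). refcount(pp2)=2>1 -> COPY to pp5. 6 ppages; refcounts: pp0:1 pp1:1 pp2:1 pp3:1 pp4:1 pp5:1

Answer: 6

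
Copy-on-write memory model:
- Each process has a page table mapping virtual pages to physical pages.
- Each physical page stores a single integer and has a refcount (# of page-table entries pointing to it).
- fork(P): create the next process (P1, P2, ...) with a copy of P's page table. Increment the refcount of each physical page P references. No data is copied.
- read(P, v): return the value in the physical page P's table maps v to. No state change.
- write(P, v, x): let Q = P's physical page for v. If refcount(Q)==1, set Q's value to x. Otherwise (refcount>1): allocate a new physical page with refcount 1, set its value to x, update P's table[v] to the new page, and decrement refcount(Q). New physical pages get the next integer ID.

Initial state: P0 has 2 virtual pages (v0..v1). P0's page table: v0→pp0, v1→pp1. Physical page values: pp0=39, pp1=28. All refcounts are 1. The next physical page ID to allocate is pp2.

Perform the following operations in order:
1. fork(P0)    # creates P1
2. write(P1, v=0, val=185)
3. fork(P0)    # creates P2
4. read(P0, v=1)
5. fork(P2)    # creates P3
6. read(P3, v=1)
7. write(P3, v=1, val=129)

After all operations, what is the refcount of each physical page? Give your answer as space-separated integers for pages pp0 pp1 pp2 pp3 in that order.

Op 1: fork(P0) -> P1. 2 ppages; refcounts: pp0:2 pp1:2
Op 2: write(P1, v0, 185). refcount(pp0)=2>1 -> COPY to pp2. 3 ppages; refcounts: pp0:1 pp1:2 pp2:1
Op 3: fork(P0) -> P2. 3 ppages; refcounts: pp0:2 pp1:3 pp2:1
Op 4: read(P0, v1) -> 28. No state change.
Op 5: fork(P2) -> P3. 3 ppages; refcounts: pp0:3 pp1:4 pp2:1
Op 6: read(P3, v1) -> 28. No state change.
Op 7: write(P3, v1, 129). refcount(pp1)=4>1 -> COPY to pp3. 4 ppages; refcounts: pp0:3 pp1:3 pp2:1 pp3:1

Answer: 3 3 1 1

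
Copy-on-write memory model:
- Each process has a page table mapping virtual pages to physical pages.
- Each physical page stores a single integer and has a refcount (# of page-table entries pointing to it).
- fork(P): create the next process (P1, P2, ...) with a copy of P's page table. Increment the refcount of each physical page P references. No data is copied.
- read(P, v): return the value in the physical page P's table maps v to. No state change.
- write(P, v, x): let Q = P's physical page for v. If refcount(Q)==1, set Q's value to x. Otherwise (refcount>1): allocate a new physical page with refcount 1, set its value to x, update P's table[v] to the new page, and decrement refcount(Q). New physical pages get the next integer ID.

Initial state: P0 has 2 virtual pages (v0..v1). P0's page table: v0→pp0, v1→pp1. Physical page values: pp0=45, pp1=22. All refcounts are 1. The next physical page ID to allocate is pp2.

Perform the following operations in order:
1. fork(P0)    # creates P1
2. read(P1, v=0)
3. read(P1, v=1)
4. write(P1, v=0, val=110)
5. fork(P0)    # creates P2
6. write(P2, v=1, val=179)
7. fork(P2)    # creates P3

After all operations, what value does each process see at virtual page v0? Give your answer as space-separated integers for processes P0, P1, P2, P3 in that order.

Answer: 45 110 45 45

Derivation:
Op 1: fork(P0) -> P1. 2 ppages; refcounts: pp0:2 pp1:2
Op 2: read(P1, v0) -> 45. No state change.
Op 3: read(P1, v1) -> 22. No state change.
Op 4: write(P1, v0, 110). refcount(pp0)=2>1 -> COPY to pp2. 3 ppages; refcounts: pp0:1 pp1:2 pp2:1
Op 5: fork(P0) -> P2. 3 ppages; refcounts: pp0:2 pp1:3 pp2:1
Op 6: write(P2, v1, 179). refcount(pp1)=3>1 -> COPY to pp3. 4 ppages; refcounts: pp0:2 pp1:2 pp2:1 pp3:1
Op 7: fork(P2) -> P3. 4 ppages; refcounts: pp0:3 pp1:2 pp2:1 pp3:2
P0: v0 -> pp0 = 45
P1: v0 -> pp2 = 110
P2: v0 -> pp0 = 45
P3: v0 -> pp0 = 45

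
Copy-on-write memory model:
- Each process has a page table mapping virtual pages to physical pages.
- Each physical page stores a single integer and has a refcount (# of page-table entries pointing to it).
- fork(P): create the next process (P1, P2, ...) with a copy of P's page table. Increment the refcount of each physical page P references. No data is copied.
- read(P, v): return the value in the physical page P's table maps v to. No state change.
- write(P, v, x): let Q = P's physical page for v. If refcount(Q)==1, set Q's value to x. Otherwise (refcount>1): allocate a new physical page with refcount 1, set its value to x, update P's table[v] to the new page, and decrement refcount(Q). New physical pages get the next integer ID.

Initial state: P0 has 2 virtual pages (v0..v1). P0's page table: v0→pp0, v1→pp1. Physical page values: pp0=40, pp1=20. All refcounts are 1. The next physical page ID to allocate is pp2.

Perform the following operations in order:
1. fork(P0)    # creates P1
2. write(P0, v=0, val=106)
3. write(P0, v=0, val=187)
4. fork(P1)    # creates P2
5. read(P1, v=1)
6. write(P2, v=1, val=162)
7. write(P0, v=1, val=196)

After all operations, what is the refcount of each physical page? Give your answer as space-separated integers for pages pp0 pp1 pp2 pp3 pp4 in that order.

Op 1: fork(P0) -> P1. 2 ppages; refcounts: pp0:2 pp1:2
Op 2: write(P0, v0, 106). refcount(pp0)=2>1 -> COPY to pp2. 3 ppages; refcounts: pp0:1 pp1:2 pp2:1
Op 3: write(P0, v0, 187). refcount(pp2)=1 -> write in place. 3 ppages; refcounts: pp0:1 pp1:2 pp2:1
Op 4: fork(P1) -> P2. 3 ppages; refcounts: pp0:2 pp1:3 pp2:1
Op 5: read(P1, v1) -> 20. No state change.
Op 6: write(P2, v1, 162). refcount(pp1)=3>1 -> COPY to pp3. 4 ppages; refcounts: pp0:2 pp1:2 pp2:1 pp3:1
Op 7: write(P0, v1, 196). refcount(pp1)=2>1 -> COPY to pp4. 5 ppages; refcounts: pp0:2 pp1:1 pp2:1 pp3:1 pp4:1

Answer: 2 1 1 1 1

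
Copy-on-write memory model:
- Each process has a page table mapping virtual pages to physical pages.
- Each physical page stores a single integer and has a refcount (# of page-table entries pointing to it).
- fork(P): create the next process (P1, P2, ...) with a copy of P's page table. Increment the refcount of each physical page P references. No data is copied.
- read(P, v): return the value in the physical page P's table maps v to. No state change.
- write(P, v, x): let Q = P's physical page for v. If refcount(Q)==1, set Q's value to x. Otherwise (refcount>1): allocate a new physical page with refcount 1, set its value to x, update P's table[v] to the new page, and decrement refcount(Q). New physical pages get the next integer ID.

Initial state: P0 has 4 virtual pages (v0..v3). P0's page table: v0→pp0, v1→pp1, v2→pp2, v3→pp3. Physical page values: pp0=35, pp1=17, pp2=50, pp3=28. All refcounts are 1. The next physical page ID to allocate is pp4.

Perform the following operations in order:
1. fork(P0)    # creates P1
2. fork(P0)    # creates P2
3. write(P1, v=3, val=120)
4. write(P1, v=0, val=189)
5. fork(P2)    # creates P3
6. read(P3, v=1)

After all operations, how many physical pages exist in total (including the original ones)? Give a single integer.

Answer: 6

Derivation:
Op 1: fork(P0) -> P1. 4 ppages; refcounts: pp0:2 pp1:2 pp2:2 pp3:2
Op 2: fork(P0) -> P2. 4 ppages; refcounts: pp0:3 pp1:3 pp2:3 pp3:3
Op 3: write(P1, v3, 120). refcount(pp3)=3>1 -> COPY to pp4. 5 ppages; refcounts: pp0:3 pp1:3 pp2:3 pp3:2 pp4:1
Op 4: write(P1, v0, 189). refcount(pp0)=3>1 -> COPY to pp5. 6 ppages; refcounts: pp0:2 pp1:3 pp2:3 pp3:2 pp4:1 pp5:1
Op 5: fork(P2) -> P3. 6 ppages; refcounts: pp0:3 pp1:4 pp2:4 pp3:3 pp4:1 pp5:1
Op 6: read(P3, v1) -> 17. No state change.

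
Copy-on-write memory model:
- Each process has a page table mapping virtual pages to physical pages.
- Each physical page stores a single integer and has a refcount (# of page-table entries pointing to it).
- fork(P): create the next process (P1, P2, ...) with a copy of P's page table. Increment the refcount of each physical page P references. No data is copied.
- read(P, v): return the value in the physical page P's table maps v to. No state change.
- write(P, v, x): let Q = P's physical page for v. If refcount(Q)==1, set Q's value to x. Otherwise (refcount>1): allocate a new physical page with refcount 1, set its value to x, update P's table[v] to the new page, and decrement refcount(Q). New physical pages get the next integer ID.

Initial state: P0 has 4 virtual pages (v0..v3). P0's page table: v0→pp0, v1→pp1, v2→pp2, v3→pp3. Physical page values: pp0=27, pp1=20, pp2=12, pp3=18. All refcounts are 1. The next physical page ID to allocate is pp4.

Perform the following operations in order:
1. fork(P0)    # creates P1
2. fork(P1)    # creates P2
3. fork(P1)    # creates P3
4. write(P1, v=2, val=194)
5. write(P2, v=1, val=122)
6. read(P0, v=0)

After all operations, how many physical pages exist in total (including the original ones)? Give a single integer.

Op 1: fork(P0) -> P1. 4 ppages; refcounts: pp0:2 pp1:2 pp2:2 pp3:2
Op 2: fork(P1) -> P2. 4 ppages; refcounts: pp0:3 pp1:3 pp2:3 pp3:3
Op 3: fork(P1) -> P3. 4 ppages; refcounts: pp0:4 pp1:4 pp2:4 pp3:4
Op 4: write(P1, v2, 194). refcount(pp2)=4>1 -> COPY to pp4. 5 ppages; refcounts: pp0:4 pp1:4 pp2:3 pp3:4 pp4:1
Op 5: write(P2, v1, 122). refcount(pp1)=4>1 -> COPY to pp5. 6 ppages; refcounts: pp0:4 pp1:3 pp2:3 pp3:4 pp4:1 pp5:1
Op 6: read(P0, v0) -> 27. No state change.

Answer: 6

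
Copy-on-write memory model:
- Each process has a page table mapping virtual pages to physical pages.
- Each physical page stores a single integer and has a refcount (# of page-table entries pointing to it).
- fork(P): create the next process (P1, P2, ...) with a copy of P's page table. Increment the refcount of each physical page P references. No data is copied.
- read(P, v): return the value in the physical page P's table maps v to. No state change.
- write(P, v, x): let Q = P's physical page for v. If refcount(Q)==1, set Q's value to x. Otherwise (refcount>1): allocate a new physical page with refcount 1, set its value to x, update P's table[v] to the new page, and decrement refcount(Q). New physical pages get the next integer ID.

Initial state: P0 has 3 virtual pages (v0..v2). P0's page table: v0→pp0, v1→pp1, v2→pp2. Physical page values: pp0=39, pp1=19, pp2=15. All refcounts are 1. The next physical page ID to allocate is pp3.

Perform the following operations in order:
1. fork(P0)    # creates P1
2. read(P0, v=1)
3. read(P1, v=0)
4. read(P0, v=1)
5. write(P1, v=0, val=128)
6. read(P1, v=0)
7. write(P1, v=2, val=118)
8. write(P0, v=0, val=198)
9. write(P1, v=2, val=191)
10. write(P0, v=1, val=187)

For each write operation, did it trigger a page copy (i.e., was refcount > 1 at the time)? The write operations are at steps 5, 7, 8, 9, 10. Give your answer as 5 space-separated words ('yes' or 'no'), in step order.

Op 1: fork(P0) -> P1. 3 ppages; refcounts: pp0:2 pp1:2 pp2:2
Op 2: read(P0, v1) -> 19. No state change.
Op 3: read(P1, v0) -> 39. No state change.
Op 4: read(P0, v1) -> 19. No state change.
Op 5: write(P1, v0, 128). refcount(pp0)=2>1 -> COPY to pp3. 4 ppages; refcounts: pp0:1 pp1:2 pp2:2 pp3:1
Op 6: read(P1, v0) -> 128. No state change.
Op 7: write(P1, v2, 118). refcount(pp2)=2>1 -> COPY to pp4. 5 ppages; refcounts: pp0:1 pp1:2 pp2:1 pp3:1 pp4:1
Op 8: write(P0, v0, 198). refcount(pp0)=1 -> write in place. 5 ppages; refcounts: pp0:1 pp1:2 pp2:1 pp3:1 pp4:1
Op 9: write(P1, v2, 191). refcount(pp4)=1 -> write in place. 5 ppages; refcounts: pp0:1 pp1:2 pp2:1 pp3:1 pp4:1
Op 10: write(P0, v1, 187). refcount(pp1)=2>1 -> COPY to pp5. 6 ppages; refcounts: pp0:1 pp1:1 pp2:1 pp3:1 pp4:1 pp5:1

yes yes no no yes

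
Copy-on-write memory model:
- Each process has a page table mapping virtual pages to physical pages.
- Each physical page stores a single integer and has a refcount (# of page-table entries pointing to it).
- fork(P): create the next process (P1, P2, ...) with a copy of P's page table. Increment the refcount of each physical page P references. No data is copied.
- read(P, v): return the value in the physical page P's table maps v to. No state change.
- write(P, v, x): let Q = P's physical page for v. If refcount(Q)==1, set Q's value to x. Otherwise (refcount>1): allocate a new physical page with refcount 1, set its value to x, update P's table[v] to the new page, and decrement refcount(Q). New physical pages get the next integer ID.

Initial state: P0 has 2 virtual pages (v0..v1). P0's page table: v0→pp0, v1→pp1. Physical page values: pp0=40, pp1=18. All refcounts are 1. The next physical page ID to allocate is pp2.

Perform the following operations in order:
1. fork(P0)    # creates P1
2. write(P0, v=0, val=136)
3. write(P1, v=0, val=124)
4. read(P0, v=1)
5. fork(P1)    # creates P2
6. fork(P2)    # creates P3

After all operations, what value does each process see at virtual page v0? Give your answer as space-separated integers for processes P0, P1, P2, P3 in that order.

Answer: 136 124 124 124

Derivation:
Op 1: fork(P0) -> P1. 2 ppages; refcounts: pp0:2 pp1:2
Op 2: write(P0, v0, 136). refcount(pp0)=2>1 -> COPY to pp2. 3 ppages; refcounts: pp0:1 pp1:2 pp2:1
Op 3: write(P1, v0, 124). refcount(pp0)=1 -> write in place. 3 ppages; refcounts: pp0:1 pp1:2 pp2:1
Op 4: read(P0, v1) -> 18. No state change.
Op 5: fork(P1) -> P2. 3 ppages; refcounts: pp0:2 pp1:3 pp2:1
Op 6: fork(P2) -> P3. 3 ppages; refcounts: pp0:3 pp1:4 pp2:1
P0: v0 -> pp2 = 136
P1: v0 -> pp0 = 124
P2: v0 -> pp0 = 124
P3: v0 -> pp0 = 124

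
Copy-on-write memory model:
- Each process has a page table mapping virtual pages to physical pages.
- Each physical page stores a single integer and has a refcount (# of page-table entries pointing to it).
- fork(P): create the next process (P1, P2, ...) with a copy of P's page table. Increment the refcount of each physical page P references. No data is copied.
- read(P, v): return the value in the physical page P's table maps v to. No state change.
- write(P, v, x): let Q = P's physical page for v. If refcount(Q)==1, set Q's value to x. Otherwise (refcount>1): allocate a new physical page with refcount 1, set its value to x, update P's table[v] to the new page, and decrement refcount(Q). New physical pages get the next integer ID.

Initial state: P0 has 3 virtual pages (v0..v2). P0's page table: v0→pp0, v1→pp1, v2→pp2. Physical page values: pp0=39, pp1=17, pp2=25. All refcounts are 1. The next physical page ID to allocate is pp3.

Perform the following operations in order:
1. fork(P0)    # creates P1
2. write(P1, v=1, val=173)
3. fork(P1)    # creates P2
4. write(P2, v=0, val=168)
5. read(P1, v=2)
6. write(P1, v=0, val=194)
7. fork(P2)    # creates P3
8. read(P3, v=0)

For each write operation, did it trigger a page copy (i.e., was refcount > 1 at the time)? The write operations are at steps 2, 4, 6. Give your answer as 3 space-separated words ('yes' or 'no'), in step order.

Op 1: fork(P0) -> P1. 3 ppages; refcounts: pp0:2 pp1:2 pp2:2
Op 2: write(P1, v1, 173). refcount(pp1)=2>1 -> COPY to pp3. 4 ppages; refcounts: pp0:2 pp1:1 pp2:2 pp3:1
Op 3: fork(P1) -> P2. 4 ppages; refcounts: pp0:3 pp1:1 pp2:3 pp3:2
Op 4: write(P2, v0, 168). refcount(pp0)=3>1 -> COPY to pp4. 5 ppages; refcounts: pp0:2 pp1:1 pp2:3 pp3:2 pp4:1
Op 5: read(P1, v2) -> 25. No state change.
Op 6: write(P1, v0, 194). refcount(pp0)=2>1 -> COPY to pp5. 6 ppages; refcounts: pp0:1 pp1:1 pp2:3 pp3:2 pp4:1 pp5:1
Op 7: fork(P2) -> P3. 6 ppages; refcounts: pp0:1 pp1:1 pp2:4 pp3:3 pp4:2 pp5:1
Op 8: read(P3, v0) -> 168. No state change.

yes yes yes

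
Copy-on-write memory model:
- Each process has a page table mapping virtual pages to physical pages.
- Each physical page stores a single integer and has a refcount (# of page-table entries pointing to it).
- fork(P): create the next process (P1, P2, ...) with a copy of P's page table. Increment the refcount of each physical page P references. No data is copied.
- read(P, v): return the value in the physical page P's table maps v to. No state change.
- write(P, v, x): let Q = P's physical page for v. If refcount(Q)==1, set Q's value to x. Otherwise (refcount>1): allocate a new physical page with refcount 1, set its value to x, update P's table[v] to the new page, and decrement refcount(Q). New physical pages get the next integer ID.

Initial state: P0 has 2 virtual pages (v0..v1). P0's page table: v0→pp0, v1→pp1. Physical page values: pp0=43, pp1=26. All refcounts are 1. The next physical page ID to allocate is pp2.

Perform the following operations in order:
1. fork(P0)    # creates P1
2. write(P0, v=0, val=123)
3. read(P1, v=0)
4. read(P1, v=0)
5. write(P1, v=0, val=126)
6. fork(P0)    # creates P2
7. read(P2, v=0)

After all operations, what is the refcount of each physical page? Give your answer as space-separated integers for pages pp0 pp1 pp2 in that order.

Answer: 1 3 2

Derivation:
Op 1: fork(P0) -> P1. 2 ppages; refcounts: pp0:2 pp1:2
Op 2: write(P0, v0, 123). refcount(pp0)=2>1 -> COPY to pp2. 3 ppages; refcounts: pp0:1 pp1:2 pp2:1
Op 3: read(P1, v0) -> 43. No state change.
Op 4: read(P1, v0) -> 43. No state change.
Op 5: write(P1, v0, 126). refcount(pp0)=1 -> write in place. 3 ppages; refcounts: pp0:1 pp1:2 pp2:1
Op 6: fork(P0) -> P2. 3 ppages; refcounts: pp0:1 pp1:3 pp2:2
Op 7: read(P2, v0) -> 123. No state change.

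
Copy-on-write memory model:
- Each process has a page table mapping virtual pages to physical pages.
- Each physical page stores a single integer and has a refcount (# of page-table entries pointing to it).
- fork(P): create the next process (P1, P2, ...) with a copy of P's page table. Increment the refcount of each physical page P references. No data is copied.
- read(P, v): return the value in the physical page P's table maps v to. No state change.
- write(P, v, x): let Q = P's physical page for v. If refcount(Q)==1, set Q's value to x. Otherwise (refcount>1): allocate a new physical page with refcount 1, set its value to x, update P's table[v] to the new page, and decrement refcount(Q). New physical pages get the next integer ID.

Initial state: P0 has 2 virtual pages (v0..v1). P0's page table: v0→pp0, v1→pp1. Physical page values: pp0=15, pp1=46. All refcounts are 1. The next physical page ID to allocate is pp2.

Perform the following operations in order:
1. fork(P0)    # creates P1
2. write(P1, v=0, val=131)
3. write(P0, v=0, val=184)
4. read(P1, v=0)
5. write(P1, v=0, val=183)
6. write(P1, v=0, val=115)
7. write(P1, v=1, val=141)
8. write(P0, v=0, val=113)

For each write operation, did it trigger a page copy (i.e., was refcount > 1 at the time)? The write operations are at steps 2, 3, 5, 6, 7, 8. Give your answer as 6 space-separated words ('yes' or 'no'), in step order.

Op 1: fork(P0) -> P1. 2 ppages; refcounts: pp0:2 pp1:2
Op 2: write(P1, v0, 131). refcount(pp0)=2>1 -> COPY to pp2. 3 ppages; refcounts: pp0:1 pp1:2 pp2:1
Op 3: write(P0, v0, 184). refcount(pp0)=1 -> write in place. 3 ppages; refcounts: pp0:1 pp1:2 pp2:1
Op 4: read(P1, v0) -> 131. No state change.
Op 5: write(P1, v0, 183). refcount(pp2)=1 -> write in place. 3 ppages; refcounts: pp0:1 pp1:2 pp2:1
Op 6: write(P1, v0, 115). refcount(pp2)=1 -> write in place. 3 ppages; refcounts: pp0:1 pp1:2 pp2:1
Op 7: write(P1, v1, 141). refcount(pp1)=2>1 -> COPY to pp3. 4 ppages; refcounts: pp0:1 pp1:1 pp2:1 pp3:1
Op 8: write(P0, v0, 113). refcount(pp0)=1 -> write in place. 4 ppages; refcounts: pp0:1 pp1:1 pp2:1 pp3:1

yes no no no yes no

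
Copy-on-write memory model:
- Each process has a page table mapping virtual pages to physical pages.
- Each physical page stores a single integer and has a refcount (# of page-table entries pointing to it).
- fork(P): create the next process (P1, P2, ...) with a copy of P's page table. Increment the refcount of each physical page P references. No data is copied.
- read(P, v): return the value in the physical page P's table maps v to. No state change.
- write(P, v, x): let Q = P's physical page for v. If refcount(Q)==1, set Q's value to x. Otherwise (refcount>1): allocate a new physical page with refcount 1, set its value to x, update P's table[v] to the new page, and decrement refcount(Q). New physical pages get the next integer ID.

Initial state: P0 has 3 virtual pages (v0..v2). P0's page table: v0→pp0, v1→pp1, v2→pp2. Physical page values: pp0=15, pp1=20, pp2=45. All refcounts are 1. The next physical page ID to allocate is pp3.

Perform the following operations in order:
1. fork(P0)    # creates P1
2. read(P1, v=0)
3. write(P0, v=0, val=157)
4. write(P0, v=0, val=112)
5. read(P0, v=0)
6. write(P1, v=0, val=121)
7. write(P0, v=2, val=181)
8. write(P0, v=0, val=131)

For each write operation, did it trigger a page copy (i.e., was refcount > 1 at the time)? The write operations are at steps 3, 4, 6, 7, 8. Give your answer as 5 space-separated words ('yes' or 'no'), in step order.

Op 1: fork(P0) -> P1. 3 ppages; refcounts: pp0:2 pp1:2 pp2:2
Op 2: read(P1, v0) -> 15. No state change.
Op 3: write(P0, v0, 157). refcount(pp0)=2>1 -> COPY to pp3. 4 ppages; refcounts: pp0:1 pp1:2 pp2:2 pp3:1
Op 4: write(P0, v0, 112). refcount(pp3)=1 -> write in place. 4 ppages; refcounts: pp0:1 pp1:2 pp2:2 pp3:1
Op 5: read(P0, v0) -> 112. No state change.
Op 6: write(P1, v0, 121). refcount(pp0)=1 -> write in place. 4 ppages; refcounts: pp0:1 pp1:2 pp2:2 pp3:1
Op 7: write(P0, v2, 181). refcount(pp2)=2>1 -> COPY to pp4. 5 ppages; refcounts: pp0:1 pp1:2 pp2:1 pp3:1 pp4:1
Op 8: write(P0, v0, 131). refcount(pp3)=1 -> write in place. 5 ppages; refcounts: pp0:1 pp1:2 pp2:1 pp3:1 pp4:1

yes no no yes no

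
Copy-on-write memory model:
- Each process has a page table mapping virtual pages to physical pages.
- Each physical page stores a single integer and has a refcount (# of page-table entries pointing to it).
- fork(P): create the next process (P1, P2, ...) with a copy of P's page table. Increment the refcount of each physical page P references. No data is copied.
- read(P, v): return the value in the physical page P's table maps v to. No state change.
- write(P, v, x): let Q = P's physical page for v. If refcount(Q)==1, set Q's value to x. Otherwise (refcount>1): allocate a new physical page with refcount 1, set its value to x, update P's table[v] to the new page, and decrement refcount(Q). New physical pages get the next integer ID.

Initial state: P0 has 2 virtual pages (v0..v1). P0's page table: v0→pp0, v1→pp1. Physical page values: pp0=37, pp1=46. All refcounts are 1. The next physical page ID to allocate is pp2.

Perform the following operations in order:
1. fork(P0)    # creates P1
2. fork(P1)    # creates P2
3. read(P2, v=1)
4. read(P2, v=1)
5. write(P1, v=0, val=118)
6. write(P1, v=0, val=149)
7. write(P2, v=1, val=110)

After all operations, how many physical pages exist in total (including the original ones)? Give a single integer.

Answer: 4

Derivation:
Op 1: fork(P0) -> P1. 2 ppages; refcounts: pp0:2 pp1:2
Op 2: fork(P1) -> P2. 2 ppages; refcounts: pp0:3 pp1:3
Op 3: read(P2, v1) -> 46. No state change.
Op 4: read(P2, v1) -> 46. No state change.
Op 5: write(P1, v0, 118). refcount(pp0)=3>1 -> COPY to pp2. 3 ppages; refcounts: pp0:2 pp1:3 pp2:1
Op 6: write(P1, v0, 149). refcount(pp2)=1 -> write in place. 3 ppages; refcounts: pp0:2 pp1:3 pp2:1
Op 7: write(P2, v1, 110). refcount(pp1)=3>1 -> COPY to pp3. 4 ppages; refcounts: pp0:2 pp1:2 pp2:1 pp3:1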